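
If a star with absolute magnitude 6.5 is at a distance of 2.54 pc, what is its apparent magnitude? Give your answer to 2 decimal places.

m ≈ 3.52

m = M + 5 log₁₀ d − 5 = 6.5 + 5·0.4048 − 5 = 3.524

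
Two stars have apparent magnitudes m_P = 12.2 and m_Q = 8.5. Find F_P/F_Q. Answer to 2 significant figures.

Δm = 12.2 − (8.5) = 3.7
Flux ratio = 10^(−0.4 Δm) = 10^(−0.4 × 3.7) = 10^-1.480 = 0.03311

F_P/F_Q ≈ 0.033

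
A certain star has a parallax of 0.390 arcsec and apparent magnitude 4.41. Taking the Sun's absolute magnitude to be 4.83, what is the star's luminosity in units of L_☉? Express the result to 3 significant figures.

d = 1/p = 1/0.390″ = 2.564 pc
M = m − 5 log₁₀ d + 5 = 4.41 − 5·0.4089 + 5 = 7.365
M − M_☉ = 7.365 − 4.83 = 2.535
L/L_☉ = 10^(−0.4 × 2.535) = 0.09680

L/L_☉ ≈ 0.0968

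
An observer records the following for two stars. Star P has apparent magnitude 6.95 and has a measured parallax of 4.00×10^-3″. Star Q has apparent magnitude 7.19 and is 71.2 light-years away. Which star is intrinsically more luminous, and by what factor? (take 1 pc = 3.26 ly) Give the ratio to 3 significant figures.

Star P: d = 1/p = 1/4.00×10^-3″ = 250.0 pc
Star P: M = m − 5 log₁₀ d + 5 = 6.95 − 5·2.3979 + 5 = -0.040
Star Q: d = 71.2 ly / 3.26 = 21.84 pc
Star Q: M = m − 5 log₁₀ d + 5 = 7.19 − 5·1.3393 + 5 = 5.494
ΔM = M_P − M_Q = -0.040 − (5.494) = -5.533; smaller M is more luminous → Star P.
L ratio = 10^(0.4 |ΔM|) = 10^2.213 = 163.4

Star P is more luminous, by a factor of 163.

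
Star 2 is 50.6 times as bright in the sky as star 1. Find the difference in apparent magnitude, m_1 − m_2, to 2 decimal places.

Pogson: Δm = −2.5 log₁₀(ratio) = −2.5 log₁₀(50.6) = −2.5 × 1.7042 = -4.260
Star 2 is brighter so has the smaller magnitude: m_1 − m_2 is positive.

m_1 − m_2 ≈ 4.26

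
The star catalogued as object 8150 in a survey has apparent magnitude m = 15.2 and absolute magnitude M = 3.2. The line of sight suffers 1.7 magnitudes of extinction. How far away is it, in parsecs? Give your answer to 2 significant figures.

d ≈ 1100 pc

m − M = 5 log₁₀(d/10 pc) + A  ⇒  15.2 − (3.2) − 1.7 = 5 log₁₀(d/10)
10.300 = 5 log₁₀(d/10)
log₁₀ d = (m − M − A)/5 + 1 = 3.0600
d = 10^3.0600 = 1148 pc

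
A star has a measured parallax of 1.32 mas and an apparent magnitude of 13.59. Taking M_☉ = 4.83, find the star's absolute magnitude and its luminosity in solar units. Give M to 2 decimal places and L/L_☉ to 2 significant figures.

d = 1/p = 1000/1.32 mas = 757.6 pc
M = m − 5 log₁₀ d + 5 = 13.59 − 5·2.8794 + 5 = 4.193
M − M_☉ = 4.193 − 4.83 = -0.637
L/L_☉ = 10^(−0.4 × -0.637) = 1.798

M ≈ 4.19; L/L_☉ ≈ 1.8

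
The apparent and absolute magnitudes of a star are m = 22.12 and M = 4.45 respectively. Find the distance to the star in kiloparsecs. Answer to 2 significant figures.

d ≈ 34 kpc

μ = m − M = 17.670
m − M = 5 log₁₀ d − 5
log₁₀ d = (m − M)/5 + 1 = 4.5340
d = 10^4.5340 = 34200 pc
= 34.20 kpc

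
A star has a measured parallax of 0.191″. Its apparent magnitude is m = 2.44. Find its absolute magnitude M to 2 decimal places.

d = 1/p = 1/0.191″ = 5.236 pc
5 log₁₀(d/10 pc) = 5 log₁₀(5.236) − 5 = -1.405
M = m − 5 log₁₀(d/10) = 2.44 + 1.405 = 3.845

M ≈ 3.85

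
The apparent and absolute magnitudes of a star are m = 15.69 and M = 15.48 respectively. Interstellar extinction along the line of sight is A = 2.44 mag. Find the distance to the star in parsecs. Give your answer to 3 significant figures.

m − M = 5 log₁₀(d/10 pc) + A  ⇒  15.69 − (15.48) − 2.44 = 5 log₁₀(d/10)
-2.230 = 5 log₁₀(d/10)
log₁₀ d = (m − M − A)/5 + 1 = 0.5540
d = 10^0.5540 = 3.581 pc

d ≈ 3.58 pc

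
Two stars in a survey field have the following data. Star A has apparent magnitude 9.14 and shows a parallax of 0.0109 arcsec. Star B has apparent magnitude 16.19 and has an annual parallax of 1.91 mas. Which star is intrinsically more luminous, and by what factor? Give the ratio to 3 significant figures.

Star A: d = 1/p = 1/0.0109″ = 91.74 pc
Star A: M = m − 5 log₁₀ d + 5 = 9.14 − 5·1.9626 + 5 = 4.327
Star B: p = 1.91 mas = 1.91×10^-3″ → d = 1/p = 523.6 pc
Star B: M = m − 5 log₁₀ d + 5 = 16.19 − 5·2.7190 + 5 = 7.595
ΔM = M_A − M_B = 4.327 − (7.595) = -3.268; smaller M is more luminous → Star A.
L ratio = 10^(0.4 |ΔM|) = 10^1.307 = 20.29

Star A is more luminous, by a factor of 20.3.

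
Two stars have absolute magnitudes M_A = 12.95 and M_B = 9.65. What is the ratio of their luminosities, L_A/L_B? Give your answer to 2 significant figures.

ΔM = M_A − M_B = 3.30
L_A/L_B = 10^(−0.4 ΔM) = 10^-1.320 = 0.04786

L_A/L_B ≈ 0.048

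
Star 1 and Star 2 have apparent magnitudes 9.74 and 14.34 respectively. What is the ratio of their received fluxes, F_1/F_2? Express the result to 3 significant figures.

Magnitude difference = -4.60
Flux ratio = 10^(−0.4 Δm) = 10^(−0.4 × -4.60) = 10^1.840 = 69.18

F_1/F_2 ≈ 69.2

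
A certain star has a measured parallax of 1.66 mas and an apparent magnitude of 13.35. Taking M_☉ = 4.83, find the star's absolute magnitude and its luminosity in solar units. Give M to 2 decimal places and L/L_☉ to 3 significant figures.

M ≈ 4.45; L/L_☉ ≈ 1.42

d = 1/p = 1000/1.66 mas = 602.4 pc
M = m − 5 log₁₀ d + 5 = 13.35 − 5·2.7799 + 5 = 4.451
M − M_☉ = 4.451 − 4.83 = -0.379
L/L_☉ = 10^(−0.4 × -0.379) = 1.418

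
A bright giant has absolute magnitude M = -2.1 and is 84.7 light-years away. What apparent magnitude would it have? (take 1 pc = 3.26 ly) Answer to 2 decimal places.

m ≈ -0.03

d = 84.7 ly / 3.26 = 25.98 pc
m = M + 5 log₁₀ d − 5 = -2.1 + 5·1.4147 − 5 = -0.027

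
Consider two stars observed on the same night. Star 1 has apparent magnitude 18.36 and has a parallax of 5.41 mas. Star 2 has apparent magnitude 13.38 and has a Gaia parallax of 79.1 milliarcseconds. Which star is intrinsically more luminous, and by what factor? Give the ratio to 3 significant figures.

Star 1 is more luminous, by a factor of 2.18.

Star 1: p = 5.41 mas = 5.41×10^-3″ → d = 1/p = 184.8 pc
Star 1: M = m − 5 log₁₀ d + 5 = 18.36 − 5·2.2668 + 5 = 12.026
Star 2: p = 79.1 mas = 0.0791″ → d = 1/p = 12.64 pc
Star 2: M = m − 5 log₁₀ d + 5 = 13.38 − 5·1.1018 + 5 = 12.871
ΔM = M_1 − M_2 = 12.026 − (12.871) = -0.845; smaller M is more luminous → Star 1.
L ratio = 10^(0.4 |ΔM|) = 10^0.338 = 2.178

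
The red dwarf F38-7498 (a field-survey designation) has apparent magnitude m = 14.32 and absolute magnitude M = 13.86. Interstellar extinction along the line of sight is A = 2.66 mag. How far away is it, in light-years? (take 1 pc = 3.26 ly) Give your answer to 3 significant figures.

d ≈ 11.8 ly

m − M = 5 log₁₀(d/10 pc) + A  ⇒  14.32 − (13.86) − 2.66 = 5 log₁₀(d/10)
-2.200 = 5 log₁₀(d/10)
log₁₀ d = (m − M − A)/5 + 1 = 0.5600
d = 10^0.5600 = 3.631 pc
= 11.84 ly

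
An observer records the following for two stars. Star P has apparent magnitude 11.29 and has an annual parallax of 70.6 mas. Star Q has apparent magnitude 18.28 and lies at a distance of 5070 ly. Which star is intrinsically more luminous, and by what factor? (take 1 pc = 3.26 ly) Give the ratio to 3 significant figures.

Star Q is more luminous, by a factor of 19.3.

Star P: p = 70.6 mas = 0.0706″ → d = 1/p = 14.16 pc
Star P: M = m − 5 log₁₀ d + 5 = 11.29 − 5·1.1512 + 5 = 10.534
Star Q: d = 5070 ly / 3.26 = 1555 pc
Star Q: M = m − 5 log₁₀ d + 5 = 18.28 − 5·3.1918 + 5 = 7.321
ΔM = M_P − M_Q = 10.534 − (7.321) = 3.213; smaller M is more luminous → Star Q.
L ratio = 10^(0.4 |ΔM|) = 10^1.285 = 19.28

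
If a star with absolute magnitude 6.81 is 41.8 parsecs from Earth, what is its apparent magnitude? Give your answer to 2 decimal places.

m = M + 5 log₁₀ d − 5 = 6.81 + 5·1.6212 − 5 = 9.916

m ≈ 9.92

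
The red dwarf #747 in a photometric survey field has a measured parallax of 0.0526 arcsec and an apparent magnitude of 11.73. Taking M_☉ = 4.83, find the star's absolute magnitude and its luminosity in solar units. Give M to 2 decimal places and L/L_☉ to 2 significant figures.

M ≈ 10.33; L/L_☉ ≈ 6.3×10^-3

d = 1/p = 1/0.0526″ = 19.01 pc
M = m − 5 log₁₀ d + 5 = 11.73 − 5·1.2790 + 5 = 10.335
M − M_☉ = 10.335 − 4.83 = 5.505
L/L_☉ = 10^(−0.4 × 5.505) = 6.281×10^-3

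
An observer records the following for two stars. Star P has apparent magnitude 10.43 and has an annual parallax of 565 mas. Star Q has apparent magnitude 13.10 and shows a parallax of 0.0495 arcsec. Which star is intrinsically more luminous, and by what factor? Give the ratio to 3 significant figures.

Star P: p = 565 mas = 0.565″ → d = 1/p = 1.770 pc
Star P: M = m − 5 log₁₀ d + 5 = 10.43 − 5·0.2480 + 5 = 14.190
Star Q: d = 1/p = 1/0.0495″ = 20.20 pc
Star Q: M = m − 5 log₁₀ d + 5 = 13.10 − 5·1.3054 + 5 = 11.573
ΔM = M_P − M_Q = 14.190 − (11.573) = 2.617; smaller M is more luminous → Star Q.
L ratio = 10^(0.4 |ΔM|) = 10^1.047 = 11.14

Star Q is more luminous, by a factor of 11.1.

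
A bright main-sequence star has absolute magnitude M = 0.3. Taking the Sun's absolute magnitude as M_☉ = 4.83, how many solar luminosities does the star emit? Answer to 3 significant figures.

M − M_☉ = 0.3 − 4.83 = -4.530
L/L_☉ = 10^(−0.4 (M − M_☉)) = 10^1.812 = 64.86

L/L_☉ ≈ 64.9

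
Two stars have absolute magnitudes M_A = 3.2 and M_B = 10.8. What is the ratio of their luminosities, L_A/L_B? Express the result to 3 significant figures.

L_A/L_B ≈ 1100

ΔM = M_A − M_B = -7.6
L_A/L_B = 10^(−0.4 ΔM) = 10^3.040 = 1096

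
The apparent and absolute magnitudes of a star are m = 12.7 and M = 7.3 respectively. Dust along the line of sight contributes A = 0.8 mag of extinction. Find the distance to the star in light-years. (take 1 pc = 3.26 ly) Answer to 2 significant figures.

m − M = 5 log₁₀(d/10 pc) + A  ⇒  12.7 − (7.3) − 0.8 = 5 log₁₀(d/10)
4.600 = 5 log₁₀(d/10)
log₁₀ d = (m − M − A)/5 + 1 = 1.9200
d = 10^1.9200 = 83.18 pc
= 271.2 ly

d ≈ 270 ly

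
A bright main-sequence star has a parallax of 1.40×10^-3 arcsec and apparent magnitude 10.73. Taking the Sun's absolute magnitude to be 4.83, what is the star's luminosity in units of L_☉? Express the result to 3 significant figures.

L/L_☉ ≈ 22.3

d = 1/p = 1/1.40×10^-3″ = 714.3 pc
M = m − 5 log₁₀ d + 5 = 10.73 − 5·2.8539 + 5 = 1.461
M − M_☉ = 1.461 − 4.83 = -3.369
L/L_☉ = 10^(−0.4 × -3.369) = 22.27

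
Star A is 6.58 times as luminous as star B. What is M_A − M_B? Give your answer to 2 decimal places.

M_A − M_B ≈ -2.05

Pogson: ΔM = −2.5 log₁₀(ratio) = −2.5 log₁₀(6.58) = −2.5 × 0.8182 = -2.046
Star A is brighter, so it has the smaller magnitude: the difference is negative.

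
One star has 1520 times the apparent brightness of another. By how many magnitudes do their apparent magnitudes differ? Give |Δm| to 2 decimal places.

|Δm| ≈ 7.95

Pogson: Δm = −2.5 log₁₀(ratio) = −2.5 log₁₀(1520) = −2.5 × 3.1818 = -7.955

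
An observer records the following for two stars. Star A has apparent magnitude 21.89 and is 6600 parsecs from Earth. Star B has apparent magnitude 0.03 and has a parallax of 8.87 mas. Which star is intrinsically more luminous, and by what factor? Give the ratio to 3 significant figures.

Star A: M = m − 5 log₁₀ d + 5 = 21.89 − 5·3.8195 + 5 = 7.792
Star B: p = 8.87 mas = 8.87×10^-3″ → d = 1/p = 112.7 pc
Star B: M = m − 5 log₁₀ d + 5 = 0.03 − 5·2.0521 + 5 = -5.230
ΔM = M_A − M_B = 7.792 − (-5.230) = 13.023; smaller M is more luminous → Star B.
L ratio = 10^(0.4 |ΔM|) = 10^5.209 = 161800

Star B is more luminous, by a factor of 162000.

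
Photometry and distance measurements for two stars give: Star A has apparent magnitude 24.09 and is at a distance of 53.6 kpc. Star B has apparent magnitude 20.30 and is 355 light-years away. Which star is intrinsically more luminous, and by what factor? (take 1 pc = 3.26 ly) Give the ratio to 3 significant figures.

Star A: d = 53.6 kpc = 53600 pc
Star A: M = m − 5 log₁₀ d + 5 = 24.09 − 5·4.7292 + 5 = 5.444
Star B: d = 355 ly / 3.26 = 108.9 pc
Star B: M = m − 5 log₁₀ d + 5 = 20.30 − 5·2.0370 + 5 = 15.115
ΔM = M_A − M_B = 5.444 − (15.115) = -9.671; smaller M is more luminous → Star A.
L ratio = 10^(0.4 |ΔM|) = 10^3.868 = 7384

Star A is more luminous, by a factor of 7380.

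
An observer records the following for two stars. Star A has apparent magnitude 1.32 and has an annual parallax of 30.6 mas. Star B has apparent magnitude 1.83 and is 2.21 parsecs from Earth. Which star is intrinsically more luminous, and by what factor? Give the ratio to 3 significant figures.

Star A is more luminous, by a factor of 350.

Star A: p = 30.6 mas = 0.0306″ → d = 1/p = 32.68 pc
Star A: M = m − 5 log₁₀ d + 5 = 1.32 − 5·1.5143 + 5 = -1.251
Star B: M = m − 5 log₁₀ d + 5 = 1.83 − 5·0.3444 + 5 = 5.108
ΔM = M_A − M_B = -1.251 − (5.108) = -6.359; smaller M is more luminous → Star A.
L ratio = 10^(0.4 |ΔM|) = 10^2.544 = 349.8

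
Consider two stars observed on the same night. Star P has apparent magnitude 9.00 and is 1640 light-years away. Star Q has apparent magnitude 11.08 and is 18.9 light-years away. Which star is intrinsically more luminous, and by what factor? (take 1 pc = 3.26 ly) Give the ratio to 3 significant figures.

Star P is more luminous, by a factor of 51100.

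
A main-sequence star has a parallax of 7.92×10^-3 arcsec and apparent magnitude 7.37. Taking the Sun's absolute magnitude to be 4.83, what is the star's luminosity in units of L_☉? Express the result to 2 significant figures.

L/L_☉ ≈ 15

d = 1/p = 1/7.92×10^-3″ = 126.3 pc
M = m − 5 log₁₀ d + 5 = 7.37 − 5·2.1013 + 5 = 1.864
M − M_☉ = 1.864 − 4.83 = -2.966
L/L_☉ = 10^(−0.4 × -2.966) = 15.37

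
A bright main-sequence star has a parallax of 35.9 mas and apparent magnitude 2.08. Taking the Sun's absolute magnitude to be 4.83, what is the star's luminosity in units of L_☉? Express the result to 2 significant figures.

d = 1/p = 1000/35.9 mas = 27.86 pc
M = m − 5 log₁₀ d + 5 = 2.08 − 5·1.4449 + 5 = -0.145
M − M_☉ = -0.145 − 4.83 = -4.975
L/L_☉ = 10^(−0.4 × -4.975) = 97.68

L/L_☉ ≈ 98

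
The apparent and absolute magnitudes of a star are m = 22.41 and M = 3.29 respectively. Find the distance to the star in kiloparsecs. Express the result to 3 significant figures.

μ = m − M = 19.120
m − M = 5 log₁₀ d − 5
log₁₀ d = (m − M)/5 + 1 = 4.8240
d = 10^4.8240 = 66680 pc
= 66.68 kpc

d ≈ 66.7 kpc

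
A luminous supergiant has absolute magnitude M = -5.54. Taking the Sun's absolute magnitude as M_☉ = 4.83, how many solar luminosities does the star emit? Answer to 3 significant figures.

L/L_☉ ≈ 14100

M − M_☉ = -5.54 − 4.83 = -10.370
L/L_☉ = 10^(−0.4 (M − M_☉)) = 10^4.148 = 14060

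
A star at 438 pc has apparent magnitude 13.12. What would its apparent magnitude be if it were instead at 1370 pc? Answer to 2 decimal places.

Flux ∝ 1/d², so Δm = 5 log₁₀(d₂/d₁) = 5 log₁₀(1370/438) = 2.476
m₂ = m₁ + Δm = 13.12 + (2.476) = 15.596

m ≈ 15.60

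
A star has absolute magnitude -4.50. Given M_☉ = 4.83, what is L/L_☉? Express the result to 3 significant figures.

M − M_☉ = -4.50 − 4.83 = -9.330
L/L_☉ = 10^(−0.4 (M − M_☉)) = 10^3.732 = 5395

L/L_☉ ≈ 5400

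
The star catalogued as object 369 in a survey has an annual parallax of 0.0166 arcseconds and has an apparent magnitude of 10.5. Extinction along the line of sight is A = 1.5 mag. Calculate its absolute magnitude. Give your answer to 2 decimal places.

M ≈ 5.10

d = 1/p = 1/0.0166″ = 60.24 pc
5 log₁₀(d/10 pc) = 5 log₁₀(60.24) − 5 = 3.899
M = m − 5 log₁₀(d/10) − A = 10.5 − 3.899 − 1.5 = 5.101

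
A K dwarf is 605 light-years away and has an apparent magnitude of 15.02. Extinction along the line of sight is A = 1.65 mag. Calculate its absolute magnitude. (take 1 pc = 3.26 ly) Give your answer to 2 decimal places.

d = 605 ly / 3.26 = 185.6 pc
5 log₁₀(d/10 pc) = 5 log₁₀(185.6) − 5 = 6.343
M = m − 5 log₁₀(d/10) − A = 15.02 − 6.343 − 1.65 = 7.027

M ≈ 7.03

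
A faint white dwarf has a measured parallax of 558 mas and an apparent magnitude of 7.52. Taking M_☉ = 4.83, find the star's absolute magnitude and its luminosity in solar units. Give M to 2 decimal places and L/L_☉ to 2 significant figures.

M ≈ 11.25; L/L_☉ ≈ 2.7×10^-3

d = 1/p = 1000/558 mas = 1.792 pc
M = m − 5 log₁₀ d + 5 = 7.52 − 5·0.2534 + 5 = 11.253
M − M_☉ = 11.253 − 4.83 = 6.423
L/L_☉ = 10^(−0.4 × 6.423) = 2.696×10^-3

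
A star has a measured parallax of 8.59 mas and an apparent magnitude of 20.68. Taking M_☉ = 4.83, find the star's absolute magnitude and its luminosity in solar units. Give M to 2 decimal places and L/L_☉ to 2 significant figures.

d = 1/p = 1000/8.59 mas = 116.4 pc
M = m − 5 log₁₀ d + 5 = 20.68 − 5·2.0660 + 5 = 15.350
M − M_☉ = 15.350 − 4.83 = 10.520
L/L_☉ = 10^(−0.4 × 10.520) = 6.195×10^-5

M ≈ 15.35; L/L_☉ ≈ 6.2×10^-5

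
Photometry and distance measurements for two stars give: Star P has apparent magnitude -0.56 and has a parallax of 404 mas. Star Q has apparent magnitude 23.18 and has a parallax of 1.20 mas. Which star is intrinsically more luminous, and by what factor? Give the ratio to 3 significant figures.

Star P is more luminous, by a factor of 27600.

Star P: p = 404 mas = 0.404″ → d = 1/p = 2.475 pc
Star P: M = m − 5 log₁₀ d + 5 = -0.56 − 5·0.3936 + 5 = 2.472
Star Q: p = 1.20 mas = 1.20×10^-3″ → d = 1/p = 833.3 pc
Star Q: M = m − 5 log₁₀ d + 5 = 23.18 − 5·2.9208 + 5 = 13.576
ΔM = M_P − M_Q = 2.472 − (13.576) = -11.104; smaller M is more luminous → Star P.
L ratio = 10^(0.4 |ΔM|) = 10^4.442 = 27640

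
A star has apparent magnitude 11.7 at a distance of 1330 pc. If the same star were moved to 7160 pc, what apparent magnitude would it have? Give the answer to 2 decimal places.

Flux ∝ 1/d², so Δm = 5 log₁₀(d₂/d₁) = 5 log₁₀(7160/1330) = 3.655
m₂ = m₁ + Δm = 11.7 + (3.655) = 15.355

m ≈ 15.36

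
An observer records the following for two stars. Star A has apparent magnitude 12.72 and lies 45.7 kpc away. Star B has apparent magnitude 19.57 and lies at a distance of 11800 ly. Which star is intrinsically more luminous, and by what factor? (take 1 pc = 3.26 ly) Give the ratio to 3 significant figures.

Star A: d = 45.7 kpc = 45700 pc
Star A: M = m − 5 log₁₀ d + 5 = 12.72 − 5·4.6599 + 5 = -5.580
Star B: d = 11800 ly / 3.26 = 3620 pc
Star B: M = m − 5 log₁₀ d + 5 = 19.57 − 5·3.5587 + 5 = 6.777
ΔM = M_A − M_B = -5.580 − (6.777) = -12.356; smaller M is more luminous → Star A.
L ratio = 10^(0.4 |ΔM|) = 10^4.943 = 87600

Star A is more luminous, by a factor of 87600.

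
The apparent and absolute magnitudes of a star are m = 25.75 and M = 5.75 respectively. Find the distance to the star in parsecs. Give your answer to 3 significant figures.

Distance modulus: m − M = 25.75 − (5.75) = 20.000
m − M = 5 log₁₀ d − 5
log₁₀ d = (m − M)/5 + 1 = 5.0000
d = 10^5.0000 = 100000 pc

d ≈ 100000 pc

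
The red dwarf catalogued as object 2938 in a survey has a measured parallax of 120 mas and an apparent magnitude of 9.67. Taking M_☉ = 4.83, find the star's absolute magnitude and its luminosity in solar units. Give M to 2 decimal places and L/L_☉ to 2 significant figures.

d = 1/p = 1000/120 mas = 8.333 pc
M = m − 5 log₁₀ d + 5 = 9.67 − 5·0.9208 + 5 = 10.066
M − M_☉ = 10.066 − 4.83 = 5.236
L/L_☉ = 10^(−0.4 × 5.236) = 8.047×10^-3

M ≈ 10.07; L/L_☉ ≈ 8.0×10^-3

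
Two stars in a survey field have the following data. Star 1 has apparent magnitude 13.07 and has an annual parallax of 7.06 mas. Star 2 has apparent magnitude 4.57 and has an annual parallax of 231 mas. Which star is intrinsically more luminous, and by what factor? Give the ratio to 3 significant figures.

Star 1: p = 7.06 mas = 7.06×10^-3″ → d = 1/p = 141.6 pc
Star 1: M = m − 5 log₁₀ d + 5 = 13.07 − 5·2.1512 + 5 = 7.314
Star 2: p = 231 mas = 0.231″ → d = 1/p = 4.329 pc
Star 2: M = m − 5 log₁₀ d + 5 = 4.57 − 5·0.6364 + 5 = 6.388
ΔM = M_1 − M_2 = 7.314 − (6.388) = 0.926; smaller M is more luminous → Star 2.
L ratio = 10^(0.4 |ΔM|) = 10^0.370 = 2.346

Star 2 is more luminous, by a factor of 2.35.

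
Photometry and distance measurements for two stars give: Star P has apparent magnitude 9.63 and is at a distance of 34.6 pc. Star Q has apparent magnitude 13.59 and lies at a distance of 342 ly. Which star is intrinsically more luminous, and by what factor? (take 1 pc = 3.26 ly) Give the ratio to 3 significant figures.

Star P is more luminous, by a factor of 4.17.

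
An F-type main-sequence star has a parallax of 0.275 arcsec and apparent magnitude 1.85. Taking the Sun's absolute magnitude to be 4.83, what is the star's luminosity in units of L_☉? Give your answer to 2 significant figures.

d = 1/p = 1/0.275″ = 3.636 pc
M = m − 5 log₁₀ d + 5 = 1.85 − 5·0.5607 + 5 = 4.047
M − M_☉ = 4.047 − 4.83 = -0.783
L/L_☉ = 10^(−0.4 × -0.783) = 2.057

L/L_☉ ≈ 2.1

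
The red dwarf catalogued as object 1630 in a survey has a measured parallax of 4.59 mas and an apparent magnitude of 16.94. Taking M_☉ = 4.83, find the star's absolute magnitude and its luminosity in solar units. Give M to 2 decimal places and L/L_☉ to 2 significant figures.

M ≈ 10.25; L/L_☉ ≈ 6.8×10^-3

d = 1/p = 1000/4.59 mas = 217.9 pc
M = m − 5 log₁₀ d + 5 = 16.94 − 5·2.3382 + 5 = 10.249
M − M_☉ = 10.249 − 4.83 = 5.419
L/L_☉ = 10^(−0.4 × 5.419) = 6.798×10^-3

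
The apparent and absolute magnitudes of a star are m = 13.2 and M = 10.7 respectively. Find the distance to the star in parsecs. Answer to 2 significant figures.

Distance modulus: m − M = 13.2 − (10.7) = 2.500
m − M = 5 log₁₀ d − 5
log₁₀ d = (m − M)/5 + 1 = 1.5000
d = 10^1.5000 = 31.62 pc

d ≈ 32 pc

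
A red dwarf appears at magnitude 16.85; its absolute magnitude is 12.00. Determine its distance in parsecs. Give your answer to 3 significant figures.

d ≈ 93.3 pc

μ = m − M = 4.850
m − M = 5 log₁₀ d − 5
log₁₀ d = (m − M)/5 + 1 = 1.9700
d = 10^1.9700 = 93.33 pc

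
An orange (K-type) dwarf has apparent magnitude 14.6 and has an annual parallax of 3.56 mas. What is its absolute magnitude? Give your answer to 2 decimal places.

M ≈ 7.36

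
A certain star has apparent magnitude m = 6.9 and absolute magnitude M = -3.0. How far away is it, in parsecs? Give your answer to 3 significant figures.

d ≈ 955 pc

μ = m − M = 9.900
m − M = 5 log₁₀ d − 5
log₁₀ d = (m − M)/5 + 1 = 2.9800
d = 10^2.9800 = 955.0 pc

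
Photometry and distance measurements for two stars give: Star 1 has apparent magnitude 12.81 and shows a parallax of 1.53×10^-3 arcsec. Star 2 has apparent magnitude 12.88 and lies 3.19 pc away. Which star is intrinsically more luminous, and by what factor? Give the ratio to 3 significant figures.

Star 1 is more luminous, by a factor of 44800.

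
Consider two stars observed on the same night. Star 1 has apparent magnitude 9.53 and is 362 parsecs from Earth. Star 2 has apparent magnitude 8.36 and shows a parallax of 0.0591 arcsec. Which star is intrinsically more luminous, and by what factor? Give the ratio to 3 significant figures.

Star 1: M = m − 5 log₁₀ d + 5 = 9.53 − 5·2.5587 + 5 = 1.736
Star 2: d = 1/p = 1/0.0591″ = 16.92 pc
Star 2: M = m − 5 log₁₀ d + 5 = 8.36 − 5·1.2284 + 5 = 7.218
ΔM = M_1 − M_2 = 1.736 − (7.218) = -5.481; smaller M is more luminous → Star 1.
L ratio = 10^(0.4 |ΔM|) = 10^2.193 = 155.8

Star 1 is more luminous, by a factor of 156.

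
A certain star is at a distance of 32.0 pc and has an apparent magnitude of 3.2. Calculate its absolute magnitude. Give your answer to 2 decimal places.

M ≈ 0.67

5 log₁₀(d/10 pc) = 5 log₁₀(32.00) − 5 = 2.526
M = m − 5 log₁₀(d/10) = 3.2 − 2.526 = 0.674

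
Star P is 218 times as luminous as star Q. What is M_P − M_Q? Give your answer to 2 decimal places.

M_P − M_Q ≈ -5.85

Pogson: ΔM = −2.5 log₁₀(ratio) = −2.5 log₁₀(218) = −2.5 × 2.3385 = -5.846
Star P is brighter, so it has the smaller magnitude: the difference is negative.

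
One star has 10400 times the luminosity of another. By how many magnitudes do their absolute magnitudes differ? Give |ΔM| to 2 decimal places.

|ΔM| ≈ 10.04

Pogson: ΔM = −2.5 log₁₀(ratio) = −2.5 log₁₀(10400) = −2.5 × 4.0170 = -10.043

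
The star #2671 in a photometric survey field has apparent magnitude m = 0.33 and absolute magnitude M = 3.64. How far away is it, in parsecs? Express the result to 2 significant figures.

d ≈ 2.2 pc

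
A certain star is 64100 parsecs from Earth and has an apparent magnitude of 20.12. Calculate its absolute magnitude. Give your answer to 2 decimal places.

M ≈ 1.09

5 log₁₀(d/10 pc) = 5 log₁₀(64100) − 5 = 19.034
M = m − 5 log₁₀(d/10) = 20.12 − 19.034 = 1.086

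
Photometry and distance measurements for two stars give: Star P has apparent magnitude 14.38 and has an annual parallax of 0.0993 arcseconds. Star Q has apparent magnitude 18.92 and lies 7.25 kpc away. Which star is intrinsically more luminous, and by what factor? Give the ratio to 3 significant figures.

Star Q is more luminous, by a factor of 7920.

Star P: d = 1/p = 1/0.0993″ = 10.07 pc
Star P: M = m − 5 log₁₀ d + 5 = 14.38 − 5·1.0031 + 5 = 14.365
Star Q: d = 7.25 kpc = 7250 pc
Star Q: M = m − 5 log₁₀ d + 5 = 18.92 − 5·3.8603 + 5 = 4.618
ΔM = M_P − M_Q = 14.365 − (4.618) = 9.746; smaller M is more luminous → Star Q.
L ratio = 10^(0.4 |ΔM|) = 10^3.899 = 7917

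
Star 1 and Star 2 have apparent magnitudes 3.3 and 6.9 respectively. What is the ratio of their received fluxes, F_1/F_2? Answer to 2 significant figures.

F_1/F_2 ≈ 28

Magnitude difference = -3.6
Flux ratio = 10^(−0.4 Δm) = 10^(−0.4 × -3.6) = 10^1.440 = 27.54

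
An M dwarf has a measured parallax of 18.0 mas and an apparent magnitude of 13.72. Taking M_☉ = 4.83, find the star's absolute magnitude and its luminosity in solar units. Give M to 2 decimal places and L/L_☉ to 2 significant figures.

d = 1/p = 1000/18.0 mas = 55.56 pc
M = m − 5 log₁₀ d + 5 = 13.72 − 5·1.7447 + 5 = 9.996
M − M_☉ = 9.996 − 4.83 = 5.166
L/L_☉ = 10^(−0.4 × 5.166) = 8.579×10^-3

M ≈ 10.00; L/L_☉ ≈ 8.6×10^-3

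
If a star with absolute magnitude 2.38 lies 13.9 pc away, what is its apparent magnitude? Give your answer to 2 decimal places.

m = M + 5 log₁₀ d − 5 = 2.38 + 5·1.1430 − 5 = 3.095

m ≈ 3.10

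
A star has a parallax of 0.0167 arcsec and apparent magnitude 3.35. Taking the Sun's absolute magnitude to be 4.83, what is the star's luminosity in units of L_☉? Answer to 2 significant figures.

d = 1/p = 1/0.0167″ = 59.88 pc
M = m − 5 log₁₀ d + 5 = 3.35 − 5·1.7773 + 5 = -0.536
M − M_☉ = -0.536 − 4.83 = -5.366
L/L_☉ = 10^(−0.4 × -5.366) = 140.1

L/L_☉ ≈ 140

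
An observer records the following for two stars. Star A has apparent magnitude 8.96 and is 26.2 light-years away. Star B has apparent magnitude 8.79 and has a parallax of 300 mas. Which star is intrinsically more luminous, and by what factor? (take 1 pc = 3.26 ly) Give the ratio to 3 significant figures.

Star A: d = 26.2 ly / 3.26 = 8.037 pc
Star A: M = m − 5 log₁₀ d + 5 = 8.96 − 5·0.9051 + 5 = 9.435
Star B: p = 300 mas = 0.300″ → d = 1/p = 3.333 pc
Star B: M = m − 5 log₁₀ d + 5 = 8.79 − 5·0.5229 + 5 = 11.176
ΔM = M_A − M_B = 9.435 − (11.176) = -1.741; smaller M is more luminous → Star A.
L ratio = 10^(0.4 |ΔM|) = 10^0.696 = 4.971

Star A is more luminous, by a factor of 4.97.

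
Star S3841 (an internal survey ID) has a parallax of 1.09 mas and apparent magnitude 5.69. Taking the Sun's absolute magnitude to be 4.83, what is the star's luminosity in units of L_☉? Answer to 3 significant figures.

L/L_☉ ≈ 3810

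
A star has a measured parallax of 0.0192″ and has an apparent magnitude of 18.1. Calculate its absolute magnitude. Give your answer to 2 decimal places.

M ≈ 14.52

d = 1/p = 1/0.0192″ = 52.08 pc
5 log₁₀(d/10 pc) = 5 log₁₀(52.08) − 5 = 3.583
M = m − 5 log₁₀(d/10) = 18.1 − 3.583 = 14.517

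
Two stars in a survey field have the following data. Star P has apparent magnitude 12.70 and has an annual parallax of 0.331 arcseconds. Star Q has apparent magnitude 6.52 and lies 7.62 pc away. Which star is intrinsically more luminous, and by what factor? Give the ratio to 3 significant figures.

Star Q is more luminous, by a factor of 1890.

Star P: d = 1/p = 1/0.331″ = 3.021 pc
Star P: M = m − 5 log₁₀ d + 5 = 12.70 − 5·0.4802 + 5 = 15.299
Star Q: M = m − 5 log₁₀ d + 5 = 6.52 − 5·0.8820 + 5 = 7.110
ΔM = M_P − M_Q = 15.299 − (7.110) = 8.189; smaller M is more luminous → Star Q.
L ratio = 10^(0.4 |ΔM|) = 10^3.276 = 1886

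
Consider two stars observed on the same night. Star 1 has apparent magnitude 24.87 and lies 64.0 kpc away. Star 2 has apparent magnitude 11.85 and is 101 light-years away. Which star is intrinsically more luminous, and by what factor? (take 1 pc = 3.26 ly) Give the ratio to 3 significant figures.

Star 1 is more luminous, by a factor of 26.4.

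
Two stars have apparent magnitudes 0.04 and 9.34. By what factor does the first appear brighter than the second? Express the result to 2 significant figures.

5200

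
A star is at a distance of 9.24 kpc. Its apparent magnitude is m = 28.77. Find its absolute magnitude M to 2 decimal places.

M ≈ 13.94

d = 9.24 kpc = 9240 pc
5 log₁₀(d/10 pc) = 5 log₁₀(9240) − 5 = 14.828
M = m − 5 log₁₀(d/10) = 28.77 − 14.828 = 13.942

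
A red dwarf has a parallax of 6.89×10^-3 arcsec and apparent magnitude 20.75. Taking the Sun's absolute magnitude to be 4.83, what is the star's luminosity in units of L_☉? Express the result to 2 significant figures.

d = 1/p = 1/6.89×10^-3″ = 145.1 pc
M = m − 5 log₁₀ d + 5 = 20.75 − 5·2.1618 + 5 = 14.941
M − M_☉ = 14.941 − 4.83 = 10.111
L/L_☉ = 10^(−0.4 × 10.111) = 9.027×10^-5

L/L_☉ ≈ 9.0×10^-5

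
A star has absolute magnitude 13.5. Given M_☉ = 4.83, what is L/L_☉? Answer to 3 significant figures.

L/L_☉ ≈ 3.40×10^-4

M − M_☉ = 13.5 − 4.83 = 8.670
L/L_☉ = 10^(−0.4 (M − M_☉)) = 10^-3.468 = 3.404×10^-4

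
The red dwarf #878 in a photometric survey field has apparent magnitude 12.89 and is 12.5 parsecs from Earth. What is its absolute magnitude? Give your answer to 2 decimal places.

5 log₁₀(d/10 pc) = 5 log₁₀(12.50) − 5 = 0.485
M = m − 5 log₁₀(d/10) = 12.89 − 0.485 = 12.405

M ≈ 12.41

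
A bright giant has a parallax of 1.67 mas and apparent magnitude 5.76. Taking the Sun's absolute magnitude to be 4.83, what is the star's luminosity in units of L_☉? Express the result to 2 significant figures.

L/L_☉ ≈ 1500

d = 1/p = 1000/1.67 mas = 598.8 pc
M = m − 5 log₁₀ d + 5 = 5.76 − 5·2.7773 + 5 = -3.126
M − M_☉ = -3.126 − 4.83 = -7.956
L/L_☉ = 10^(−0.4 × -7.956) = 1523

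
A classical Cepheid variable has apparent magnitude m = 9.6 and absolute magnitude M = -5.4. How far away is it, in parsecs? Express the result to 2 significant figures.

d ≈ 10000 pc

Distance modulus: m − M = 9.6 − (-5.4) = 15.000
m − M = 5 log₁₀ d − 5
log₁₀ d = (m − M)/5 + 1 = 4.0000
d = 10^4.0000 = 10000 pc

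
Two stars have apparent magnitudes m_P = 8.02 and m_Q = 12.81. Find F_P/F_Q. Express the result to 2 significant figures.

F_P/F_Q ≈ 82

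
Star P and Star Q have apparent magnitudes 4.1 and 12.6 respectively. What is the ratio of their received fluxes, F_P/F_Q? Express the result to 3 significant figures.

F_P/F_Q ≈ 2510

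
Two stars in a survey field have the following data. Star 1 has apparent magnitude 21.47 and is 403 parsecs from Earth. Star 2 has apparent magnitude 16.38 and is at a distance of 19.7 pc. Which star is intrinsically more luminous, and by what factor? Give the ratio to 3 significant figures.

Star 1 is more luminous, by a factor of 3.85.

Star 1: M = m − 5 log₁₀ d + 5 = 21.47 − 5·2.6053 + 5 = 13.443
Star 2: M = m − 5 log₁₀ d + 5 = 16.38 − 5·1.2945 + 5 = 14.908
ΔM = M_1 − M_2 = 13.443 − (14.908) = -1.464; smaller M is more luminous → Star 1.
L ratio = 10^(0.4 |ΔM|) = 10^0.586 = 3.852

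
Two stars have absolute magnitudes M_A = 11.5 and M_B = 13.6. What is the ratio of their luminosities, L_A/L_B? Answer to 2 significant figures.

L_A/L_B ≈ 6.9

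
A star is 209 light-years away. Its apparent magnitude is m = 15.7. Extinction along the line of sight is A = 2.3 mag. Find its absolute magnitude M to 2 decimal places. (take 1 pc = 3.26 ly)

d = 209 ly / 3.26 = 64.11 pc
5 log₁₀(d/10 pc) = 5 log₁₀(64.11) − 5 = 4.035
M = m − 5 log₁₀(d/10) − A = 15.7 − 4.035 − 2.3 = 9.365

M ≈ 9.37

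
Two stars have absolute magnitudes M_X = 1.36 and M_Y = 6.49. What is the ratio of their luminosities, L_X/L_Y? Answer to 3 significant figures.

L_X/L_Y ≈ 113

ΔM = M_X − M_Y = -5.13
L_X/L_Y = 10^(−0.4 ΔM) = 10^2.052 = 112.7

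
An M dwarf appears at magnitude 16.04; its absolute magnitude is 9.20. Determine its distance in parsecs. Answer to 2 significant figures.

d ≈ 230 pc

μ = m − M = 6.840
m − M = 5 log₁₀ d − 5
log₁₀ d = (m − M)/5 + 1 = 2.3680
d = 10^2.3680 = 233.3 pc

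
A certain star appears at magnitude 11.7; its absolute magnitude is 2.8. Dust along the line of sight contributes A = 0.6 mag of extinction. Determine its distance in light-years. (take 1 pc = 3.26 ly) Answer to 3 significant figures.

m − M = 5 log₁₀(d/10 pc) + A  ⇒  11.7 − (2.8) − 0.6 = 5 log₁₀(d/10)
8.300 = 5 log₁₀(d/10)
log₁₀ d = (m − M − A)/5 + 1 = 2.6600
d = 10^2.6600 = 457.1 pc
= 1490 ly

d ≈ 1490 ly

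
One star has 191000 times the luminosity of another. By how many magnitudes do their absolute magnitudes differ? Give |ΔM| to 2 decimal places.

|ΔM| ≈ 13.20

Pogson: ΔM = −2.5 log₁₀(ratio) = −2.5 log₁₀(191000) = −2.5 × 5.2810 = -13.203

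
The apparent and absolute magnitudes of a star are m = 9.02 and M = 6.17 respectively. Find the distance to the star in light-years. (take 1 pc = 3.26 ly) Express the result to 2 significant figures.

μ = m − M = 2.850
m − M = 5 log₁₀ d − 5
log₁₀ d = (m − M)/5 + 1 = 1.5700
d = 10^1.5700 = 37.15 pc
= 121.1 ly

d ≈ 120 ly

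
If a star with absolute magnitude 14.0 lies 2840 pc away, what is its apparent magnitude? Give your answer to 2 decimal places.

m = M + 5 log₁₀ d − 5 = 14.0 + 5·3.4533 − 5 = 26.267

m ≈ 26.27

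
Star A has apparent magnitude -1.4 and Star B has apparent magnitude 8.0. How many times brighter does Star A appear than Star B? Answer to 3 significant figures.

Δm = -1.4 − (8.0) = -9.4
Flux ratio = 10^(−0.4 Δm) = 10^(−0.4 × -9.4) = 10^3.760 = 5754

5750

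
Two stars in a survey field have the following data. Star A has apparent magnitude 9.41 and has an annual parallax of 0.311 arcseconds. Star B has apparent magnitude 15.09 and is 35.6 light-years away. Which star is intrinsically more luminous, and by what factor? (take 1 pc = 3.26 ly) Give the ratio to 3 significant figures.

Star A is more luminous, by a factor of 16.2.

Star A: d = 1/p = 1/0.311″ = 3.215 pc
Star A: M = m − 5 log₁₀ d + 5 = 9.41 − 5·0.5072 + 5 = 11.874
Star B: d = 35.6 ly / 3.26 = 10.92 pc
Star B: M = m − 5 log₁₀ d + 5 = 15.09 − 5·1.0382 + 5 = 14.899
ΔM = M_A − M_B = 11.874 − (14.899) = -3.025; smaller M is more luminous → Star A.
L ratio = 10^(0.4 |ΔM|) = 10^1.210 = 16.22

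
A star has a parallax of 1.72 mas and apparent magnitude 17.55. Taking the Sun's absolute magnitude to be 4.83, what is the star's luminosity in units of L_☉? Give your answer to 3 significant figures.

d = 1/p = 1000/1.72 mas = 581.4 pc
M = m − 5 log₁₀ d + 5 = 17.55 − 5·2.7645 + 5 = 8.728
M − M_☉ = 8.728 − 4.83 = 3.898
L/L_☉ = 10^(−0.4 × 3.898) = 0.02760

L/L_☉ ≈ 0.0276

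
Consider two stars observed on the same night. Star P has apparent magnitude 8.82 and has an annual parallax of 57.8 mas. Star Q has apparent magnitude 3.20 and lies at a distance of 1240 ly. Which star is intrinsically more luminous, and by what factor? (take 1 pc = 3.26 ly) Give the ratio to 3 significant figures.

Star P: p = 57.8 mas = 0.0578″ → d = 1/p = 17.30 pc
Star P: M = m − 5 log₁₀ d + 5 = 8.82 − 5·1.2381 + 5 = 7.630
Star Q: d = 1240 ly / 3.26 = 380.4 pc
Star Q: M = m − 5 log₁₀ d + 5 = 3.20 − 5·2.5802 + 5 = -4.701
ΔM = M_P − M_Q = 7.630 − (-4.701) = 12.331; smaller M is more luminous → Star Q.
L ratio = 10^(0.4 |ΔM|) = 10^4.932 = 85560

Star Q is more luminous, by a factor of 85600.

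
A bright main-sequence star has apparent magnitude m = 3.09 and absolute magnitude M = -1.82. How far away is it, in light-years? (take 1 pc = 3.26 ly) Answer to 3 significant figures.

μ = m − M = 4.910
m − M = 5 log₁₀ d − 5
log₁₀ d = (m − M)/5 + 1 = 1.9820
d = 10^1.9820 = 95.94 pc
= 312.8 ly

d ≈ 313 ly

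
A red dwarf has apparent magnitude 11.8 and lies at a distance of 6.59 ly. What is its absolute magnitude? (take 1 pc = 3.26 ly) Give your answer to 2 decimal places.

M ≈ 15.27

d = 6.59 ly / 3.26 = 2.021 pc
5 log₁₀(d/10 pc) = 5 log₁₀(2.021) − 5 = -3.472
M = m − 5 log₁₀(d/10) = 11.8 + 3.472 = 15.272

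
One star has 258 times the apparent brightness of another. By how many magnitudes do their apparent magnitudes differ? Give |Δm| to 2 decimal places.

|Δm| ≈ 6.03

Pogson: Δm = −2.5 log₁₀(ratio) = −2.5 log₁₀(258) = −2.5 × 2.4116 = -6.029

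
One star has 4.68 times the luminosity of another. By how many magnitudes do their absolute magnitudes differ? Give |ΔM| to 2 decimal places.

|ΔM| ≈ 1.68

Pogson: ΔM = −2.5 log₁₀(ratio) = −2.5 log₁₀(4.68) = −2.5 × 0.6702 = -1.676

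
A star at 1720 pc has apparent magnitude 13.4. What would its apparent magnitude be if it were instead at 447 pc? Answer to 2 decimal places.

m ≈ 10.47

Flux ∝ 1/d², so Δm = 5 log₁₀(d₂/d₁) = 5 log₁₀(447/1720) = -2.926
m₂ = m₁ + Δm = 13.4 + (-2.926) = 10.474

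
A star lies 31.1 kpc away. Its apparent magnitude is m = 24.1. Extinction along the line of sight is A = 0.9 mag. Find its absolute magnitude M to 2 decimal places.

M ≈ 5.74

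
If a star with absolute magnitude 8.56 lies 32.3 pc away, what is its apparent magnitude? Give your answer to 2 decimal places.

m ≈ 11.11

m = M + 5 log₁₀ d − 5 = 8.56 + 5·1.5092 − 5 = 11.106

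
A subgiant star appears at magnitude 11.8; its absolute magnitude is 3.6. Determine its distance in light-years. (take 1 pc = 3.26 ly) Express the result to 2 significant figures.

d ≈ 1400 ly

Distance modulus: m − M = 11.8 − (3.6) = 8.200
m − M = 5 log₁₀ d − 5
log₁₀ d = (m − M)/5 + 1 = 2.6400
d = 10^2.6400 = 436.5 pc
= 1423 ly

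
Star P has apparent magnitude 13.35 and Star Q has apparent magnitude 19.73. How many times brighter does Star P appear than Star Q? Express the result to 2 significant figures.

360

Δm = 13.35 − (19.73) = -6.38
Flux ratio = 10^(−0.4 Δm) = 10^(−0.4 × -6.38) = 10^2.552 = 356.5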